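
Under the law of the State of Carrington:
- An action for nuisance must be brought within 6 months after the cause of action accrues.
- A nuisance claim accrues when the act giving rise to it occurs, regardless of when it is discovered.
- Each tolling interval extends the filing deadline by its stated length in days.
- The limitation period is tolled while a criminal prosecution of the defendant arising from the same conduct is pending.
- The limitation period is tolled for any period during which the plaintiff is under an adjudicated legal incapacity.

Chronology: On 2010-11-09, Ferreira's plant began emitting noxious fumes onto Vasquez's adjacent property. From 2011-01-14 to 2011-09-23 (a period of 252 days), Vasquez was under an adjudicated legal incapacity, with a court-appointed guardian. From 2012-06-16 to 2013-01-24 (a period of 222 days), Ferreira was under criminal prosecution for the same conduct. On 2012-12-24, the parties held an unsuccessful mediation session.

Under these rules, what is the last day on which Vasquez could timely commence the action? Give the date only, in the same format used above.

The claim accrued on 2010-11-09, when the wrongful act occurred.
6 months from 2010-11-09 is 2011-05-09.
The plaintiff's legal incapacity from 2011-01-14 to 2011-09-23 tolled the period for 252 days, extending the deadline to 2012-01-16.
By the time the pending criminal prosecution began on 2012-06-16, the limitation period had already expired on 2012-01-16; that interval cannot revive it.
The other events in the timeline have no effect on the limitation period under the stated rules.

2012-01-16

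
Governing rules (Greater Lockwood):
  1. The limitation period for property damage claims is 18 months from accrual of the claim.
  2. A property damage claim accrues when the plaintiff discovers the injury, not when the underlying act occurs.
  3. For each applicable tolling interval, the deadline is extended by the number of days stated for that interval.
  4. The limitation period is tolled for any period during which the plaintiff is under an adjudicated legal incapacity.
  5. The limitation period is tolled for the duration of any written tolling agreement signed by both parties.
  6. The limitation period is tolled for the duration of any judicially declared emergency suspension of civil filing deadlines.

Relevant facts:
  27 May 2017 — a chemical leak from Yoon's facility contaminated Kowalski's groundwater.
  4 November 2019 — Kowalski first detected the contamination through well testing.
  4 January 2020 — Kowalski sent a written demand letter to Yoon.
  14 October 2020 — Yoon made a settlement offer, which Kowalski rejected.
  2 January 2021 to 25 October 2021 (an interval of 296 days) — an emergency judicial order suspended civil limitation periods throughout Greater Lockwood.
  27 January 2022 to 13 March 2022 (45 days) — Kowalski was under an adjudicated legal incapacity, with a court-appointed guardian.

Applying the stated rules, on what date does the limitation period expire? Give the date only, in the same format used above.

Under the discovery rule, the claim accrued on 4 November 2019, when Kowalski discovered the injury — not on the 27 May 2017 date of the underlying act.
Adding the 18 months base period to 4 November 2019 gives a deadline of 4 May 2021, before any tolling.
Because the emergency suspension of filing deadlines ran from 2 January 2021 to 25 October 2021, the deadline is extended by 296 days to 24 February 2022.
The plaintiff's legal incapacity from 27 January 2022 to 13 March 2022 tolled the period for 45 days, extending the deadline to 10 April 2022.
None of the other events listed affects the running of the period under the stated rules.

10 April 2022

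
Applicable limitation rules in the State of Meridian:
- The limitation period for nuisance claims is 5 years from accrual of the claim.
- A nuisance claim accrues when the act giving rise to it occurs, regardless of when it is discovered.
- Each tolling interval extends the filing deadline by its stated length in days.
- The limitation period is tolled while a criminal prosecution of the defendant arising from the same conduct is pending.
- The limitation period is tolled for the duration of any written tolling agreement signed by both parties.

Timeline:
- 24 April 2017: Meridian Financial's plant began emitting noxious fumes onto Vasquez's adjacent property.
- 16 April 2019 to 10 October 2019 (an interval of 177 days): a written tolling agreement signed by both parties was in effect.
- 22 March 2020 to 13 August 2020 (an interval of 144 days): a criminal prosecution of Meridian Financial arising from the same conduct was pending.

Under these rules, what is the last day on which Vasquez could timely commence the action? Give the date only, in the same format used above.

11 March 2023

The claim accrued on 24 April 2017, the date of the act.
The untolled deadline — 5 years after 24 April 2017 — is 24 April 2022.
The period was tolled for 177 days by the written tolling agreement (16 April 2019 to 10 October 2019), pushing the deadline to 18 October 2022.
The pending criminal prosecution from 22 March 2020 to 13 August 2020 tolled the period for 144 days, extending the deadline to 11 March 2023.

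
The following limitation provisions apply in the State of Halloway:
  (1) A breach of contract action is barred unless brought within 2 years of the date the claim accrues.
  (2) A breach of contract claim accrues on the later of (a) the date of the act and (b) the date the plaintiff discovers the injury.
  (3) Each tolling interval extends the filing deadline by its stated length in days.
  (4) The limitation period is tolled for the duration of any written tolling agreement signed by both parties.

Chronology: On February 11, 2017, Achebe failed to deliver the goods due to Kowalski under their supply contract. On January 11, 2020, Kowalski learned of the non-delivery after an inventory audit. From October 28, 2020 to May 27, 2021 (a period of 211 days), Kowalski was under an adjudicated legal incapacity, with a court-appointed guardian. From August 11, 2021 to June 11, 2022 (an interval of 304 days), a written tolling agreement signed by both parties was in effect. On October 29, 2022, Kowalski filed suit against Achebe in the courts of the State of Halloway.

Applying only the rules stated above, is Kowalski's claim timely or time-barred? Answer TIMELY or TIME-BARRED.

TIMELY

Taking the later of the act (February 11, 2017) and discovery (January 11, 2020), the claim accrued on January 11, 2020.
The untolled deadline — 2 years after January 11, 2020 — is January 11, 2022.
The period was tolled for 304 days by the written tolling agreement (August 11, 2021 to June 11, 2022), pushing the deadline to November 11, 2022.
Although the plaintiff's incapacity ran from October 28, 2020 to May 27, 2021, the stated rules do not make that a tolling event, so it is disregarded.
Filing on October 29, 2022 beat the November 11, 2022 deadline — the action is timely.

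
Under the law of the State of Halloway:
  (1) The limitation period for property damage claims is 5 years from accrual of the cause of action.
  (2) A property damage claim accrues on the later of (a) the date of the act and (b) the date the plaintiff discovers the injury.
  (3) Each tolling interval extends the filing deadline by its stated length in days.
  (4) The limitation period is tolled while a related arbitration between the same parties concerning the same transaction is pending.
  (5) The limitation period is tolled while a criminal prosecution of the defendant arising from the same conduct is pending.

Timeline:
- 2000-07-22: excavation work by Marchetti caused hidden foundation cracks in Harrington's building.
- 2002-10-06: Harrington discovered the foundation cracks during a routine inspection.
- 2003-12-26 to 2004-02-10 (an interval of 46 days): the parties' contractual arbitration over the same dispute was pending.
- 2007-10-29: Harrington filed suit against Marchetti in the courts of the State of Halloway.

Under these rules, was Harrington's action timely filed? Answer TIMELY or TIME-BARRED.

TIMELY

The claim accrued on 2002-10-06 — the later of the 2000-07-22 act and the 2002-10-06 discovery.
The untolled deadline — 5 years after 2002-10-06 — is 2007-10-06.
Because the pending related arbitration ran from 2003-12-26 to 2004-02-10, the deadline is extended by 46 days to 2007-11-21.
Filing on 2007-10-29 beat the 2007-11-21 deadline — the action is timely.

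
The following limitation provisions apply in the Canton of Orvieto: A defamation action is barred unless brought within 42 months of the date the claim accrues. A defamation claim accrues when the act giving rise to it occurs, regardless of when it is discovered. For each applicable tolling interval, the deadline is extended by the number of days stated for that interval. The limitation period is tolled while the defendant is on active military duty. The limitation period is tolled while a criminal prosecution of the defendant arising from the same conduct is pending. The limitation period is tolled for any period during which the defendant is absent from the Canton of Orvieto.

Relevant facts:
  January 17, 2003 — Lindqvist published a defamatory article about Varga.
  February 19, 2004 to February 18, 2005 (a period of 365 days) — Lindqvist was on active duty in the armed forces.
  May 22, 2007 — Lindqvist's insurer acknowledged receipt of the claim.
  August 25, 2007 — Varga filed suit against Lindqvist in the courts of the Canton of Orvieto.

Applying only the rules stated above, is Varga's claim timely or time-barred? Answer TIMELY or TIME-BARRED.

TIME-BARRED

The claim accrued on January 17, 2003, the date of the act.
42 months from January 17, 2003 is July 17, 2006.
The period was tolled for 365 days by the defendant's active military service (February 19, 2004 to February 18, 2005), pushing the deadline to July 17, 2007.
Nothing else in the chronology tolls or restarts the period.
Filing on August 25, 2007 missed the July 17, 2007 deadline — the action is time-barred.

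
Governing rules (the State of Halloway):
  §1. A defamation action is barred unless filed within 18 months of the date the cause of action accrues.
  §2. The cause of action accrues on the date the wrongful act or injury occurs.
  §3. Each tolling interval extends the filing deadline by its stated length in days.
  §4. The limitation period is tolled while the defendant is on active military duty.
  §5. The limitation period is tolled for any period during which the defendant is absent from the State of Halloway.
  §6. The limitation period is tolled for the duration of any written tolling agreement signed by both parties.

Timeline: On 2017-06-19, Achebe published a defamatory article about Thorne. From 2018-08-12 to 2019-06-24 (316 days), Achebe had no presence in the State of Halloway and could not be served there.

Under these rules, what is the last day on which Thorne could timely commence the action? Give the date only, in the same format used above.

2019-10-31

The claim accrued on 2017-06-19, when the wrongful act occurred.
Adding the 18 months base period to 2017-06-19 gives a deadline of 2018-12-19, before any tolling.
The defendant's absence from the jurisdiction from 2018-08-12 to 2019-06-24 tolled the period for 316 days, extending the deadline to 2019-10-31.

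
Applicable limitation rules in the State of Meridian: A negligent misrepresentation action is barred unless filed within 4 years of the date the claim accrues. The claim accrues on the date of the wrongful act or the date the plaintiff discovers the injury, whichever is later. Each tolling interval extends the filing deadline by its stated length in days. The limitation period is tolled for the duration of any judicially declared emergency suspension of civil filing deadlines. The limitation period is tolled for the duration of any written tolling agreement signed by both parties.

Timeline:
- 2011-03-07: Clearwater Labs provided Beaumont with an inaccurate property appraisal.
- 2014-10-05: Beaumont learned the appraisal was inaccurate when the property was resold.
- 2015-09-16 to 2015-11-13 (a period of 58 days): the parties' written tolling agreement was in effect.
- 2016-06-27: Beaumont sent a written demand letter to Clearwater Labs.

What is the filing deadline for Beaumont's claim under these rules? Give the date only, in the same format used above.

Because discovery on 2014-10-05 post-dates the 2011-03-07 act, accrual under the later-of rule falls on 2014-10-05.
The untolled deadline — 4 years after 2014-10-05 — is 2018-10-05.
The period was tolled for 58 days by the written tolling agreement (2015-09-16 to 2015-11-13), pushing the deadline to 2018-12-02.
Nothing else in the chronology tolls or restarts the period.

2018-12-02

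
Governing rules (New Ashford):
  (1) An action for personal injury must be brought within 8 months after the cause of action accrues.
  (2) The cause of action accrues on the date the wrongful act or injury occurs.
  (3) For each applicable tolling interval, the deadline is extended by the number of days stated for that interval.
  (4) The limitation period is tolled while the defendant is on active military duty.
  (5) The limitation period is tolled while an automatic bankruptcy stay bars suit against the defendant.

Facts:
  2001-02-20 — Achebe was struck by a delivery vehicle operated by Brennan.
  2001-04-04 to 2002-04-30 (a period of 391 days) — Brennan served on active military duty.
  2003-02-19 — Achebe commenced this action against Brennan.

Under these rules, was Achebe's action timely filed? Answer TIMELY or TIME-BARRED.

The cause of action accrued on 2001-02-20, the date of the act.
The untolled deadline — 8 months after 2001-02-20 — is 2001-10-20.
The period was tolled for 391 days by the defendant's active military service (2001-04-04 to 2002-04-30), pushing the deadline to 2002-11-15.
Achebe filed on 2003-02-19, after the 2002-11-15 deadline, so the action is time-barred.

TIME-BARRED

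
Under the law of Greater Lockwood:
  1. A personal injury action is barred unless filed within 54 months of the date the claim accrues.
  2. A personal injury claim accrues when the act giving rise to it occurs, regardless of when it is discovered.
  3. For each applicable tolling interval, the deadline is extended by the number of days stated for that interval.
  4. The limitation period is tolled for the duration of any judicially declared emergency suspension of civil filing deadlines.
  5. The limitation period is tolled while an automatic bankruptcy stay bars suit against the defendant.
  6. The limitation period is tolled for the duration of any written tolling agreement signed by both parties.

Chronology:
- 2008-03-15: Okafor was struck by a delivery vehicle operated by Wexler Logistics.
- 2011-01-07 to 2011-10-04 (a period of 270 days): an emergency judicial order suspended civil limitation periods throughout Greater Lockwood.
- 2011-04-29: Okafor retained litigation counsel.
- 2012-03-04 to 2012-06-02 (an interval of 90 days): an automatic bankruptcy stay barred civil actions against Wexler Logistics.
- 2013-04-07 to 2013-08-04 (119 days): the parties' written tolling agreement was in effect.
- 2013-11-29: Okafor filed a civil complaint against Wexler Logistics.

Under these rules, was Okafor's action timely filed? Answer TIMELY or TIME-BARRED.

TIMELY

The claim accrued on 2008-03-15, the date of the act.
The untolled deadline — 54 months after 2008-03-15 — is 2012-09-15.
The emergency suspension of filing deadlines from 2011-01-07 to 2011-10-04 tolled the period for 270 days, extending the deadline to 2013-06-12.
The automatic bankruptcy stay from 2012-03-04 to 2012-06-02 tolled the period for 90 days, extending the deadline to 2013-09-10.
The period was tolled for 119 days by the written tolling agreement (2013-04-07 to 2013-08-04), pushing the deadline to 2014-01-07.
The other events in the timeline have no effect on the limitation period under the stated rules.
Filing on 2013-11-29 beat the 2014-01-07 deadline — the action is timely.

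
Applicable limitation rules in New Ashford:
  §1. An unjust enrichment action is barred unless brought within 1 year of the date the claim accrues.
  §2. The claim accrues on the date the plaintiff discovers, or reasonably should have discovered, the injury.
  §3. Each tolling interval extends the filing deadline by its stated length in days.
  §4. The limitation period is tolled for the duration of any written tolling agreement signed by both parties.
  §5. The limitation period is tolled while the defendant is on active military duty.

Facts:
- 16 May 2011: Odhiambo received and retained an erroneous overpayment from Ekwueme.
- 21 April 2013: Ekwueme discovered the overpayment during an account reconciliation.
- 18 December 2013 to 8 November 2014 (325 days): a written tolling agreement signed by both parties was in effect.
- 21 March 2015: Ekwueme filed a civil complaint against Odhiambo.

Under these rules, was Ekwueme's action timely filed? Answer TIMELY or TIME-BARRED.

Under the discovery rule, the claim accrued on 21 April 2013, when Ekwueme discovered the injury — not on the 16 May 2011 date of the underlying act.
Adding the 1 year base period to 21 April 2013 gives a deadline of 21 April 2014, before any tolling.
The period was tolled for 325 days by the written tolling agreement (18 December 2013 to 8 November 2014), pushing the deadline to 12 March 2015.
Ekwueme filed on 21 March 2015, after the 12 March 2015 deadline, so the action is time-barred.

TIME-BARRED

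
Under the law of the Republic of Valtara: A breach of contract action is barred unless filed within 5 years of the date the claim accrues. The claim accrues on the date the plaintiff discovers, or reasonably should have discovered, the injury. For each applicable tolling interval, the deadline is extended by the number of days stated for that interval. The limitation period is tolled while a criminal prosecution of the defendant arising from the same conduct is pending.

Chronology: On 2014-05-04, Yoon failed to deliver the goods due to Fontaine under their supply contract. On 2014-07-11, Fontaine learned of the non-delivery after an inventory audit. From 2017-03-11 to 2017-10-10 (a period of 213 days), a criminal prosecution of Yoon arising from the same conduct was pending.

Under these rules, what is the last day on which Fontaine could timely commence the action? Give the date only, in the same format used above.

2020-02-09

The claim did not accrue until Fontaine discovered the injury on 2014-07-11; the 2014-05-04 act date does not start the clock under the stated rule.
5 years from 2014-07-11 is 2019-07-11.
The pending criminal prosecution from 2017-03-11 to 2017-10-10 tolled the period for 213 days, extending the deadline to 2020-02-09.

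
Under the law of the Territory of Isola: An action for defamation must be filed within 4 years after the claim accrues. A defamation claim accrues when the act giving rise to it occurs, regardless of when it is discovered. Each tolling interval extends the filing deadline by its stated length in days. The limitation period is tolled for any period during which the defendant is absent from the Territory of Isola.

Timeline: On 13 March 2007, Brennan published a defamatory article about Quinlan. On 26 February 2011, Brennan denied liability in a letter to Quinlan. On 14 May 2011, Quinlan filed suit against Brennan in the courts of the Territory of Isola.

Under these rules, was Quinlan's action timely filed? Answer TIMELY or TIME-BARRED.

The claim accrued on 13 March 2007, when the wrongful act occurred.
The untolled deadline — 4 years after 13 March 2007 — is 13 March 2011.
The other events in the timeline have no effect on the limitation period under the stated rules.
Quinlan filed on 14 May 2011, after the 13 March 2011 deadline, so the action is time-barred.

TIME-BARRED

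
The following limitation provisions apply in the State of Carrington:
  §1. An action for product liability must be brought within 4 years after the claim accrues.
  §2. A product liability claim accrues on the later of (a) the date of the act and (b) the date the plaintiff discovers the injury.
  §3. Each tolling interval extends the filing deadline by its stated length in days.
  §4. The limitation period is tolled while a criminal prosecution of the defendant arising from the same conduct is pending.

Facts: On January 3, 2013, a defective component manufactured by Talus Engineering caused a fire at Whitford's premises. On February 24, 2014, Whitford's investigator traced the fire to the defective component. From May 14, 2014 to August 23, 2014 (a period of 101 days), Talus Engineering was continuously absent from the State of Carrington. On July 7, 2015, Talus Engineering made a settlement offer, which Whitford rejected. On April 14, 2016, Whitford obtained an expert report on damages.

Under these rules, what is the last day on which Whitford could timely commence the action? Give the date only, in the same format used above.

February 24, 2018

The claim accrued on February 24, 2014 — the later of the January 3, 2013 act and the February 24, 2014 discovery.
The untolled deadline — 4 years after February 24, 2014 — is February 24, 2018.
Although the defendant's absence ran from May 14, 2014 to August 23, 2014, the stated rules do not make that a tolling event, so it is disregarded.
The other events in the timeline have no effect on the limitation period under the stated rules.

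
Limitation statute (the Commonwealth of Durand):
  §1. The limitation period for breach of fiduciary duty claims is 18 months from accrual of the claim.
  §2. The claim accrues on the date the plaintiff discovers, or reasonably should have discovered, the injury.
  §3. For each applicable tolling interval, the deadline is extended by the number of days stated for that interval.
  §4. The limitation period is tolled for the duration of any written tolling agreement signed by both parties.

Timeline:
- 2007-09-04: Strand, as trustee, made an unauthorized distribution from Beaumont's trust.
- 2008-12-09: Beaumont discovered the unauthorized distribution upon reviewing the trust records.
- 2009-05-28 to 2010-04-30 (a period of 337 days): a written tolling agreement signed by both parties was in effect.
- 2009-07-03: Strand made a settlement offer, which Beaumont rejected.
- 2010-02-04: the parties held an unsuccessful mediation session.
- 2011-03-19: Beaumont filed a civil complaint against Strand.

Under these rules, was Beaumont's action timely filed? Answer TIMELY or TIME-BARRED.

TIMELY

Accrual is tied to discovery, so the period began on 2008-12-09 rather than on 2007-09-04 when the act occurred.
Adding the 18 months base period to 2008-12-09 gives a deadline of 2010-06-09, before any tolling.
The written tolling agreement from 2009-05-28 to 2010-04-30 tolled the period for 337 days, extending the deadline to 2011-05-12.
None of the other events listed affects the running of the period under the stated rules.
Filing on 2011-03-19 beat the 2011-05-12 deadline — the action is timely.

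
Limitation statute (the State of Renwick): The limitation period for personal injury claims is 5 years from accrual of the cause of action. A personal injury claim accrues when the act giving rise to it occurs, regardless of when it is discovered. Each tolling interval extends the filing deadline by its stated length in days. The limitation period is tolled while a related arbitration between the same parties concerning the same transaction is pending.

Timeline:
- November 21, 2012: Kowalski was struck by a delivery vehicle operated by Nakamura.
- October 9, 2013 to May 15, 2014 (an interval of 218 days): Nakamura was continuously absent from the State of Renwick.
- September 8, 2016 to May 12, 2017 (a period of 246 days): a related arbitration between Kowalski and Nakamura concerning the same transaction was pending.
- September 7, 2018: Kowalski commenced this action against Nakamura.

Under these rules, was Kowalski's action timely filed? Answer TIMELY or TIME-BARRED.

The claim accrued on November 21, 2012, when the wrongful act occurred.
The untolled deadline — 5 years after November 21, 2012 — is November 21, 2017.
The pending related arbitration from September 8, 2016 to May 12, 2017 tolled the period for 246 days, extending the deadline to July 25, 2018.
The defendant's absence from the jurisdiction from October 9, 2013 to May 15, 2014 does not toll the period, because no stated rule makes the defendant's absence a tolling event.
The September 7, 2018 filing falls after the July 25, 2018 deadline; the claim is time-barred.

TIME-BARRED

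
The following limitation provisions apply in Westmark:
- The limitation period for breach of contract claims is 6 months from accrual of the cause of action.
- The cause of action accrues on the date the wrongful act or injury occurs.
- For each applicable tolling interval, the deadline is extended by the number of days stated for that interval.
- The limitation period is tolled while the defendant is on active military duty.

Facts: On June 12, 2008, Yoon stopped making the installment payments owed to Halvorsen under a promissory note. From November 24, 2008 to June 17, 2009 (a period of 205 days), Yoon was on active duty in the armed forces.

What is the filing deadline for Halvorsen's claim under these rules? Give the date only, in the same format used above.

The claim accrued on June 12, 2008, when the wrongful act occurred.
6 months from June 12, 2008 is December 12, 2008.
Because the defendant's active military service ran from November 24, 2008 to June 17, 2009, the deadline is extended by 205 days to July 5, 2009.

July 5, 2009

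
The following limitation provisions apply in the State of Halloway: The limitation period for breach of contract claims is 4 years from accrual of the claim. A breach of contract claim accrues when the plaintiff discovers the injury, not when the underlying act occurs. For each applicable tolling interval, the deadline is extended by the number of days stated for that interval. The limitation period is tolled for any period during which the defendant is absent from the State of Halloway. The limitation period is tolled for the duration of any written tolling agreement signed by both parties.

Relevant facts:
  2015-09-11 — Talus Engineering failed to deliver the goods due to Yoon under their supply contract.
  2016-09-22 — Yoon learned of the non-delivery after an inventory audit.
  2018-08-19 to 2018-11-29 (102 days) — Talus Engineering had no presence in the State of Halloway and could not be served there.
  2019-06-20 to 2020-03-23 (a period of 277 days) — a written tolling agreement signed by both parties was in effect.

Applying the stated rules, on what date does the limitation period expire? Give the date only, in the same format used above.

Accrual is tied to discovery, so the period began on 2016-09-22 rather than on 2015-09-11 when the act occurred.
Adding the 4 years base period to 2016-09-22 gives a deadline of 2020-09-22, before any tolling.
Because the defendant's absence from the jurisdiction ran from 2018-08-19 to 2018-11-29, the deadline is extended by 102 days to 2021-01-02.
Because the written tolling agreement ran from 2019-06-20 to 2020-03-23, the deadline is extended by 277 days to 2021-10-06.

2021-10-06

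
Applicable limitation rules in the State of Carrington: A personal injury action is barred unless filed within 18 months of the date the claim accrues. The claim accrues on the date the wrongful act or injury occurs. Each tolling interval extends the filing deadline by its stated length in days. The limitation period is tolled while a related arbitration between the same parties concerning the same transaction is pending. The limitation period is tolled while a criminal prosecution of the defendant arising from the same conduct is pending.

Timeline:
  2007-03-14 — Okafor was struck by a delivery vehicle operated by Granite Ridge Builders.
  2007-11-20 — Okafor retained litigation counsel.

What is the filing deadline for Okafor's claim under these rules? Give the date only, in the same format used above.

The limitation period began to run on 2007-03-14.
The untolled deadline — 18 months after 2007-03-14 — is 2008-09-14.
The other events in the timeline have no effect on the limitation period under the stated rules.

2008-09-14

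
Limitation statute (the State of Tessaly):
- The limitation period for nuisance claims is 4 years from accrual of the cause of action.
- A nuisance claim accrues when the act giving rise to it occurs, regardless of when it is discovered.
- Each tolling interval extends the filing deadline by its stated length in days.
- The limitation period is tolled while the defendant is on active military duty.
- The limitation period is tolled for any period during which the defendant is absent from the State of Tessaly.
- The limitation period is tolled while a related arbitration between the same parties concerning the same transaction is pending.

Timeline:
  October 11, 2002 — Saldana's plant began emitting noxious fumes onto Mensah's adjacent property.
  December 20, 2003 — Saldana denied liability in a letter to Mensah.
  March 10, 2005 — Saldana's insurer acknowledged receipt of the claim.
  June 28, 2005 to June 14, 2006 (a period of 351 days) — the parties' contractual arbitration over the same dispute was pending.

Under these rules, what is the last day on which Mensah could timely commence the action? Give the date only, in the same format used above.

The claim accrued on October 11, 2002, when the wrongful act occurred.
Adding the 4 years base period to October 11, 2002 gives a deadline of October 11, 2006, before any tolling.
The period was tolled for 351 days by the pending related arbitration (June 28, 2005 to June 14, 2006), pushing the deadline to September 27, 2007.
None of the other events listed affects the running of the period under the stated rules.

September 27, 2007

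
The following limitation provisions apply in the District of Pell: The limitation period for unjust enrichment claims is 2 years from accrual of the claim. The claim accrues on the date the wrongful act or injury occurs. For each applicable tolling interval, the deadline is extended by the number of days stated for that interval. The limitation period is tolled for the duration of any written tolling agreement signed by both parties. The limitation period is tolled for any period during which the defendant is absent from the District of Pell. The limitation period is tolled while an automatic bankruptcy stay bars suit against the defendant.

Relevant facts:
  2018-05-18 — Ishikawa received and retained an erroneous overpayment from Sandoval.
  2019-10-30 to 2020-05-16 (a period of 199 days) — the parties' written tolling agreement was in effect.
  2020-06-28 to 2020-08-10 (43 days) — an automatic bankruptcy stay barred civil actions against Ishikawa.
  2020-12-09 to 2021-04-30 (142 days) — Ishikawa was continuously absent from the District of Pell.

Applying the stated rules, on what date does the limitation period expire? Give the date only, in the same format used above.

The limitation period began to run on 2018-05-18.
2 years from 2018-05-18 is 2020-05-18.
Because the written tolling agreement ran from 2019-10-30 to 2020-05-16, the deadline is extended by 199 days to 2020-12-03.
The period was tolled for 43 days by the automatic bankruptcy stay (2020-06-28 to 2020-08-10), pushing the deadline to 2021-01-15.
The period was tolled for 142 days by the defendant's absence from the jurisdiction (2020-12-09 to 2021-04-30), pushing the deadline to 2021-06-06.

2021-06-06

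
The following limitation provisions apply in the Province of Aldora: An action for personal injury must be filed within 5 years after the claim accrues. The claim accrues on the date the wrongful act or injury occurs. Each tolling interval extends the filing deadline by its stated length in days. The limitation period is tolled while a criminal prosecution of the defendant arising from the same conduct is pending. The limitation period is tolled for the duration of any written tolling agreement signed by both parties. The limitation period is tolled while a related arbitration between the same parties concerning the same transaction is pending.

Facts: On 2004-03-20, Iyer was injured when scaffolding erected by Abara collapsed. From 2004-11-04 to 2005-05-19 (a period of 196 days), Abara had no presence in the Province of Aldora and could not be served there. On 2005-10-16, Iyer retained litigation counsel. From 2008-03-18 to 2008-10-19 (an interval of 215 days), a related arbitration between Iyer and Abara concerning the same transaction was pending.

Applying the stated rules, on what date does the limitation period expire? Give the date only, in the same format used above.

2009-10-21

The claim accrued on 2004-03-20, when the wrongful act occurred.
The untolled deadline — 5 years after 2004-03-20 — is 2009-03-20.
Because the pending related arbitration ran from 2008-03-18 to 2008-10-19, the deadline is extended by 215 days to 2009-10-21.
The defendant's absence from the jurisdiction from 2004-11-04 to 2005-05-19 does not toll the period, because no stated rule makes the defendant's absence a tolling event.
None of the other events listed affects the running of the period under the stated rules.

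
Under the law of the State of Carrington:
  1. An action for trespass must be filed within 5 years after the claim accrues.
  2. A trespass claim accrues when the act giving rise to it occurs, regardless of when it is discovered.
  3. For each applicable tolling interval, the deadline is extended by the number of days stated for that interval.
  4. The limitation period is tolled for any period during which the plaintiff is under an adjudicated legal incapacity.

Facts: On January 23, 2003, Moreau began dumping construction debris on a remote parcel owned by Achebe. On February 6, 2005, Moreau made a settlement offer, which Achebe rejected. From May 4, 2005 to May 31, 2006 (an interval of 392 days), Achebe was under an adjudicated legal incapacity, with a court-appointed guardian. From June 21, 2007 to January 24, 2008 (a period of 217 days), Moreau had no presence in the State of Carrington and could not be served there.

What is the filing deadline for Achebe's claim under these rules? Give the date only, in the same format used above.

The claim accrued on January 23, 2003, when the wrongful act occurred.
5 years from January 23, 2003 is January 23, 2008.
The period was tolled for 392 days by the plaintiff's legal incapacity (May 4, 2005 to May 31, 2006), pushing the deadline to February 18, 2009.
The defendant's absence from the jurisdiction from June 21, 2007 to January 24, 2008 does not toll the period, because no stated rule makes the defendant's absence a tolling event.
None of the other events listed affects the running of the period under the stated rules.

February 18, 2009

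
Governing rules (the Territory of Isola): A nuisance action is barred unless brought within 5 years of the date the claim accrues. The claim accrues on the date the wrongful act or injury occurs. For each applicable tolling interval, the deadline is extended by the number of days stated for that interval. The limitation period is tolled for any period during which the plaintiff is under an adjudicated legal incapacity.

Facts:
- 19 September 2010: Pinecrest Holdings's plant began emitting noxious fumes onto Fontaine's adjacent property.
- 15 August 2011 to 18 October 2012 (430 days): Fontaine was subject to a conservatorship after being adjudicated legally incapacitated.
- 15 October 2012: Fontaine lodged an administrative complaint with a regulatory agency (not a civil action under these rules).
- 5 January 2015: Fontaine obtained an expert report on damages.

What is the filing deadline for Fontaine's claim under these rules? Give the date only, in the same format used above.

22 November 2016

The claim accrued on 19 September 2010, when the wrongful act occurred.
5 years from 19 September 2010 is 19 September 2015.
The period was tolled for 430 days by the plaintiff's legal incapacity (15 August 2011 to 18 October 2012), pushing the deadline to 22 November 2016.
None of the other events listed affects the running of the period under the stated rules.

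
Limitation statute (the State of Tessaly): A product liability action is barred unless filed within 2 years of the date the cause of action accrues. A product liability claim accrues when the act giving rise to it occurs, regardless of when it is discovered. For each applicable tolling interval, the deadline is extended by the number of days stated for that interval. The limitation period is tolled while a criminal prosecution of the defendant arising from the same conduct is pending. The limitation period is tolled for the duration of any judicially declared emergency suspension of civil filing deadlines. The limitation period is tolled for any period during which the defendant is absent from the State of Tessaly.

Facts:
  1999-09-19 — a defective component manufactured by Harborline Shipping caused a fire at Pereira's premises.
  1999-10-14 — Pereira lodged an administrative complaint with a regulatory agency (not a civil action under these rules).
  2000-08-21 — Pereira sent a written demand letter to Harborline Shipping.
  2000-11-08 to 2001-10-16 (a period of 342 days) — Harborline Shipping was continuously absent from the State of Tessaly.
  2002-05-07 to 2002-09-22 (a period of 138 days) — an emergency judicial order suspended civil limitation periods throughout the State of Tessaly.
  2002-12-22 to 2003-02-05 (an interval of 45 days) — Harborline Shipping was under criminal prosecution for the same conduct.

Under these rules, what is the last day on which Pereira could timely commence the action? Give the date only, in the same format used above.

The cause of action accrued on 1999-09-19, the date of the act.
The untolled deadline — 2 years after 1999-09-19 — is 2001-09-19.
The period was tolled for 342 days by the defendant's absence from the jurisdiction (2000-11-08 to 2001-10-16), pushing the deadline to 2002-08-27.
The emergency suspension of filing deadlines from 2002-05-07 to 2002-09-22 tolled the period for 138 days, extending the deadline to 2003-01-12.
The period was tolled for 45 days by the pending criminal prosecution (2002-12-22 to 2003-02-05), pushing the deadline to 2003-02-26.
None of the other events listed affects the running of the period under the stated rules.

2003-02-26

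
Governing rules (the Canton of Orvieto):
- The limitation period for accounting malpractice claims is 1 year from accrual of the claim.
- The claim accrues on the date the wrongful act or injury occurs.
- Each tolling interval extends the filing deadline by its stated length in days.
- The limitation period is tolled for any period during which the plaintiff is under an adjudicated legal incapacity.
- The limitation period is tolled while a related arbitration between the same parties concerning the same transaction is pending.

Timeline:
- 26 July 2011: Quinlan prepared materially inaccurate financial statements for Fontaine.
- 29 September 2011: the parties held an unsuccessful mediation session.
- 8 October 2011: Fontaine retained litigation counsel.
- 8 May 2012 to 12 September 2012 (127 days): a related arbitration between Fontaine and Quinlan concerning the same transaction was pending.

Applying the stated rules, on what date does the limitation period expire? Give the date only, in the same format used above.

30 November 2012

The claim accrued on 26 July 2011, when the wrongful act occurred.
Adding the 1 year base period to 26 July 2011 gives a deadline of 26 July 2012, before any tolling.
Because the pending related arbitration ran from 8 May 2012 to 12 September 2012, the deadline is extended by 127 days to 30 November 2012.
None of the other events listed affects the running of the period under the stated rules.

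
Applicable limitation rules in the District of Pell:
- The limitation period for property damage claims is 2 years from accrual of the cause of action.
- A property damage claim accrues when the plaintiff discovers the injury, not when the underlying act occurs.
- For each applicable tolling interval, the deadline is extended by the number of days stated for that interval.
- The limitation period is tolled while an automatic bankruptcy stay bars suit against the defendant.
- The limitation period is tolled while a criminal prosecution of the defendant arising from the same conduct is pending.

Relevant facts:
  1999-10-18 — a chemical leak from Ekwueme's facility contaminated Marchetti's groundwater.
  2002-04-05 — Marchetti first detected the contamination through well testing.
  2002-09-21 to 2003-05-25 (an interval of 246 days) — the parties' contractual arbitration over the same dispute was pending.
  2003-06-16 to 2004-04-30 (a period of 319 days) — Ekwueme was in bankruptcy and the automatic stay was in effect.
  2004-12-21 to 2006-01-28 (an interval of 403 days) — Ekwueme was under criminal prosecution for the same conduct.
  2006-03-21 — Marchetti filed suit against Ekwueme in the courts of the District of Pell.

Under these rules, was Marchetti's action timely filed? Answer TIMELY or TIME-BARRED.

TIMELY

Under the discovery rule, the claim accrued on 2002-04-05, when Marchetti discovered the injury — not on the 1999-10-18 date of the underlying act.
2 years from 2002-04-05 is 2004-04-05.
The automatic bankruptcy stay from 2003-06-16 to 2004-04-30 tolled the period for 319 days, extending the deadline to 2005-02-18.
Because the pending criminal prosecution ran from 2004-12-21 to 2006-01-28, the deadline is extended by 403 days to 2006-03-28.
Although a pending arbitration ran from 2002-09-21 to 2003-05-25, the stated rules do not make that a tolling event, so it is disregarded.
The 2006-03-21 filing precedes the 2006-03-28 deadline; the claim is timely.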